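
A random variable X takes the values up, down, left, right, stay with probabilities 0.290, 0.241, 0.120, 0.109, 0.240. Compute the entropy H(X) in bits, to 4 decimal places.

2.2224 bits

H = −Σ pᵢ log₂ pᵢ.
−0.290·log₂(0.290) = 0.5179
−0.241·log₂(0.241) = 0.4947
−0.120·log₂(0.120) = 0.3671
−0.109·log₂(0.109) = 0.3485
−0.240·log₂(0.240) = 0.4941
Sum ≈ 2.2224 → 2.2224 bits.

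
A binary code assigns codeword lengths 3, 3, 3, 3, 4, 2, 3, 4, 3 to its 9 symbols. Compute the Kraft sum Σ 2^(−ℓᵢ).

1.125

With common denominator 2^4 = 16: Σ 2^(−ℓᵢ) = 2/16 + 2/16 + 2/16 + 2/16 + 1/16 + 4/16 + 2/16 + 1/16 + 2/16 = 18/16 = 1.125.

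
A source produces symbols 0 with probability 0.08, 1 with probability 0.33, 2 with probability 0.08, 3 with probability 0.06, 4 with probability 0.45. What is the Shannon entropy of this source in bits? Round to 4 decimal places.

1.8728 bits

H = −Σ pᵢ log₂ pᵢ.
−0.08·log₂(0.08) = 0.2915
−0.33·log₂(0.33) = 0.5278
−0.08·log₂(0.08) = 0.2915
−0.06·log₂(0.06) = 0.2435
−0.45·log₂(0.45) = 0.5184
Sum ≈ 1.8728 → 1.8728 bits.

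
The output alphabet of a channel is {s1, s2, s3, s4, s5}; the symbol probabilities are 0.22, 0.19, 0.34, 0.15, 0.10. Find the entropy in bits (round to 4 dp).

2.2077 bits

H = −Σ pᵢ log₂ pᵢ.
−0.22·log₂(0.22) = 0.4806
−0.19·log₂(0.19) = 0.4552
−0.34·log₂(0.34) = 0.5292
−0.15·log₂(0.15) = 0.4105
−0.10·log₂(0.10) = 0.3322
Sum ≈ 2.2077 → 2.2077 bits.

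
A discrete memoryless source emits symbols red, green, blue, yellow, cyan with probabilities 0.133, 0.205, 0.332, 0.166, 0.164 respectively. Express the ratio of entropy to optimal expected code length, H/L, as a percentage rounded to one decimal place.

Entropy H = −Σ p log₂ p ≈ 2.2417 bits.
Huffman merges: 133/1000+41/250→297/1000; 83/500+41/200→371/1000; 297/1000+83/250→629/1000; 371/1000+629/1000→1. L = 2297/1000 ≈ 2.2970.
Efficiency = H/L = 2.2417/2.2970 = 97.6%.

97.6%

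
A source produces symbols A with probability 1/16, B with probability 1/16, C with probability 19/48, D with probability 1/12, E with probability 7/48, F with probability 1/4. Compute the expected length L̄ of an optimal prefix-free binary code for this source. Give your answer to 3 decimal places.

2.292 bits/symbol

Repeatedly combine the two least-probable nodes; the expected code length is the sum of the merged weights.
merge 1/16 + 1/16 → 1/8
merge 1/12 + 1/8 → 5/24
merge 7/48 + 5/24 → 17/48
merge 1/4 + 17/48 → 29/48
merge 19/48 + 29/48 → 1
L = 1/8 + 5/24 + 17/48 + 29/48 + 1 = 55/24 ≈ 2.292 bits/symbol.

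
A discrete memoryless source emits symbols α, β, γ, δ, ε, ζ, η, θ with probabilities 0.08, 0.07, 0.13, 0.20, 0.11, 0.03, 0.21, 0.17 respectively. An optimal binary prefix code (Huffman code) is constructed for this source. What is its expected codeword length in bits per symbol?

2.87 bits/symbol

Repeatedly combine the two least-probable nodes; the expected code length is the sum of the merged weights.
merge 3/100 + 7/100 → 1/10
merge 2/25 + 1/10 → 9/50
merge 11/100 + 13/100 → 6/25
merge 17/100 + 9/50 → 7/20
merge 1/5 + 21/100 → 41/100
merge 6/25 + 7/20 → 59/100
merge 41/100 + 59/100 → 1
L = 1/10 + 9/50 + 6/25 + 7/20 + 41/100 + 59/100 + 1 = 287/100 = 2.87 bits/symbol.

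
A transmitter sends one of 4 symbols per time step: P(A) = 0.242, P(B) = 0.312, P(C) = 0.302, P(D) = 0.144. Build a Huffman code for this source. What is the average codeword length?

2 bits/symbol

Repeatedly combine the two least-probable nodes; the expected code length is the sum of the merged weights.
merge 18/125 + 121/500 → 193/500
merge 151/500 + 39/125 → 307/500
merge 193/500 + 307/500 → 1
L = 193/500 + 307/500 + 1 = 2 bits/symbol.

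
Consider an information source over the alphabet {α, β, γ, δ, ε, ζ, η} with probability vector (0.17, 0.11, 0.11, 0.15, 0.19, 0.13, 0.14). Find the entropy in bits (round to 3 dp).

H = −Σ pᵢ log₂ pᵢ.
−0.17·log₂(0.17) = 0.4346
−0.11·log₂(0.11) = 0.3503
−0.11·log₂(0.11) = 0.3503
−0.15·log₂(0.15) = 0.4105
−0.19·log₂(0.19) = 0.4552
−0.13·log₂(0.13) = 0.3826
−0.14·log₂(0.14) = 0.3971
Sum ≈ 2.7807 → 2.781 bits.

2.781 bits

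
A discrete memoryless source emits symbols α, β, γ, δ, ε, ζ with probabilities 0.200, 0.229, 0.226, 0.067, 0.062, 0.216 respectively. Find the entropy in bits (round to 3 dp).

2.424 bits

H = −Σ pᵢ log₂ pᵢ.
−0.200·log₂(0.200) = 0.4644
−0.229·log₂(0.229) = 0.4870
−0.226·log₂(0.226) = 0.4849
−0.067·log₂(0.067) = 0.2613
−0.062·log₂(0.062) = 0.2487
−0.216·log₂(0.216) = 0.4776
Sum ≈ 2.4238 → 2.424 bits.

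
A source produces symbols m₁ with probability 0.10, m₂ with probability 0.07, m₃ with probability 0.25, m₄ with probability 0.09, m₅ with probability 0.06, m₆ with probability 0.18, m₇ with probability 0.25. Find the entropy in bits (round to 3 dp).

2.602 bits

H = −Σ pᵢ log₂ pᵢ.
−0.10·log₂(0.10) = 0.3322
−0.07·log₂(0.07) = 0.2686
−0.25·log₂(0.25) = 0.5000
−0.09·log₂(0.09) = 0.3127
−0.06·log₂(0.06) = 0.2435
−0.18·log₂(0.18) = 0.4453
−0.25·log₂(0.25) = 0.5000
Sum ≈ 2.6022 → 2.602 bits.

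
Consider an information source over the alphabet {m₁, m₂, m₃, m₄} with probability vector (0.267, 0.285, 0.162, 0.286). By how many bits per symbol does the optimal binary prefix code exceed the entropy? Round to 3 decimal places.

Entropy H = −Σ p log₂ p ≈ 1.9667 bits.
Huffman merges: 81/500+267/1000→429/1000; 57/200+143/500→571/1000; 429/1000+571/1000→1. L = 2 ≈ 2.0000.
L − H = 2.0000 − 1.9667 = 0.033 bits.

0.033 bits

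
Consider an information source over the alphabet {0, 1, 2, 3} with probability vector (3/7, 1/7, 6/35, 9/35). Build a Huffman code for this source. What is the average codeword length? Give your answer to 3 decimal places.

Repeatedly combine the two least-probable nodes; the expected code length is the sum of the merged weights.
merge 1/7 + 6/35 → 11/35
merge 9/35 + 11/35 → 4/7
merge 3/7 + 4/7 → 1
L = 11/35 + 4/7 + 1 = 66/35 ≈ 1.886 bits/symbol.

1.886 bits/symbol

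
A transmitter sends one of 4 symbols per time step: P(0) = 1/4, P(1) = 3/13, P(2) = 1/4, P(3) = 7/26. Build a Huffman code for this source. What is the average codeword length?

Repeatedly combine the two least-probable nodes; the expected code length is the sum of the merged weights.
merge 3/13 + 1/4 → 25/52
merge 1/4 + 7/26 → 27/52
merge 25/52 + 27/52 → 1
L = 25/52 + 27/52 + 1 = 2 bits/symbol.

2 bits/symbol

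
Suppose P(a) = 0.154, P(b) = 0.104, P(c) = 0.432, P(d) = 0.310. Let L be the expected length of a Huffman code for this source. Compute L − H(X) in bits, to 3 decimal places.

0.024 bits

Entropy H = −Σ p log₂ p ≈ 1.8021 bits.
Huffman merges: 13/125+77/500→129/500; 129/500+31/100→71/125; 54/125+71/125→1. L = 913/500 ≈ 1.8260.
L − H = 1.8260 − 1.8021 = 0.024 bits.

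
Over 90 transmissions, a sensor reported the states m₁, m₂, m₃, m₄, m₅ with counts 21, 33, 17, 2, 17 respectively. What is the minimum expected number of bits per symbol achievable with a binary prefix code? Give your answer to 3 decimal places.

Probabilities are the counts divided by 90.
Repeatedly combine the two least-probable nodes; the expected code length is the sum of the merged weights.
merge 1/45 + 17/90 → 19/90
merge 17/90 + 19/90 → 2/5
merge 7/30 + 11/30 → 3/5
merge 2/5 + 3/5 → 1
L = 19/90 + 2/5 + 3/5 + 1 = 199/90 ≈ 2.211 bits/symbol.

2.211 bits/symbol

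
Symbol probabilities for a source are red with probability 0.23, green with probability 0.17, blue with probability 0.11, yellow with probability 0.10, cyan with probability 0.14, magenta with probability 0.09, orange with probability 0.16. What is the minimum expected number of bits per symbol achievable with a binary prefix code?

Repeatedly combine the two least-probable nodes; the expected code length is the sum of the merged weights.
merge 9/100 + 1/10 → 19/100
merge 11/100 + 7/50 → 1/4
merge 4/25 + 17/100 → 33/100
merge 19/100 + 23/100 → 21/50
merge 1/4 + 33/100 → 29/50
merge 21/50 + 29/50 → 1
L = 19/100 + 1/4 + 33/100 + 21/50 + 29/50 + 1 = 277/100 = 2.77 bits/symbol.

2.77 bits/symbol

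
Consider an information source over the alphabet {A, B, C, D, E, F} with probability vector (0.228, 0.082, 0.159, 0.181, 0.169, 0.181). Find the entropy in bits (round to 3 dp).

H = −Σ pᵢ log₂ pᵢ.
−0.228·log₂(0.228) = 0.4863
−0.082·log₂(0.082) = 0.2959
−0.159·log₂(0.159) = 0.4218
−0.181·log₂(0.181) = 0.4463
−0.169·log₂(0.169) = 0.4335
−0.181·log₂(0.181) = 0.4463
Sum ≈ 2.5301 → 2.530 bits.

2.530 bits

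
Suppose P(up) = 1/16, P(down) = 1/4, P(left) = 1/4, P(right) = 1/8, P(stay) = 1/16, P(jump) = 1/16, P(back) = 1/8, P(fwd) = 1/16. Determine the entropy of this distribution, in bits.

Each probability is a power of 1/2, so log₂(1/p) is an integer.
H = Σ p·log₂(1/p) = 1/16·4 + 1/4·2 + 1/4·2 + 1/8·3 + 1/16·4 + 1/16·4 + 1/8·3 + 1/16·4 = 2.75 bits.

2.75 bits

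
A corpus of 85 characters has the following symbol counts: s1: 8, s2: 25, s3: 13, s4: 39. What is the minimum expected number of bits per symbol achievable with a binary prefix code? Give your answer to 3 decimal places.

1.788 bits/symbol

Probabilities are the counts divided by 85.
Repeatedly combine the two least-probable nodes; the expected code length is the sum of the merged weights.
merge 8/85 + 13/85 → 21/85
merge 21/85 + 5/17 → 46/85
merge 39/85 + 46/85 → 1
L = 21/85 + 46/85 + 1 = 152/85 ≈ 1.788 bits/symbol.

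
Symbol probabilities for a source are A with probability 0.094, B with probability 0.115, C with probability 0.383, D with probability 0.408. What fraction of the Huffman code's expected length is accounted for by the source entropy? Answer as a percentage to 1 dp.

Entropy H = −Σ p log₂ p ≈ 1.7375 bits.
Huffman merges: 47/500+23/200→209/1000; 209/1000+383/1000→74/125; 51/125+74/125→1. L = 1801/1000 ≈ 1.8010.
Efficiency = H/L = 1.7375/1.8010 = 96.5%.

96.5%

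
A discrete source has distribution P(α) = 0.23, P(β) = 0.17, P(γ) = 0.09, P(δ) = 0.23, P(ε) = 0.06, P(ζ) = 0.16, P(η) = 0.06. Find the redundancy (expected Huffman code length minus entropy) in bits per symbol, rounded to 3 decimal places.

0.027 bits

Entropy H = −Σ p log₂ p ≈ 2.6327 bits.
Huffman merges: 3/50+3/50→3/25; 9/100+3/25→21/100; 4/25+17/100→33/100; 21/100+23/100→11/25; 23/100+33/100→14/25; 11/25+14/25→1. L = 133/50 ≈ 2.6600.
L − H = 2.6600 − 2.6327 = 0.027 bits.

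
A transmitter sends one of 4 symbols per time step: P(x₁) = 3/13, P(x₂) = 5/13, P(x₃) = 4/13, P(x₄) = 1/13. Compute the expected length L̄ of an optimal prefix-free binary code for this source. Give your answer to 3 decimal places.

Repeatedly combine the two least-probable nodes; the expected code length is the sum of the merged weights.
merge 1/13 + 3/13 → 4/13
merge 4/13 + 4/13 → 8/13
merge 5/13 + 8/13 → 1
L = 4/13 + 8/13 + 1 = 25/13 ≈ 1.923 bits/symbol.

1.923 bits/symbol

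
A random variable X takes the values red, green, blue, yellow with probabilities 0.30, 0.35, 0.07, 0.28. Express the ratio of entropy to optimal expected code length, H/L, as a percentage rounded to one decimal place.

91.7%

Entropy H = −Σ p log₂ p ≈ 1.8340 bits.
Huffman merges: 7/100+7/25→7/20; 3/10+7/20→13/20; 7/20+13/20→1. L = 2 ≈ 2.0000.
Efficiency = H/L = 1.8340/2.0000 = 91.7%.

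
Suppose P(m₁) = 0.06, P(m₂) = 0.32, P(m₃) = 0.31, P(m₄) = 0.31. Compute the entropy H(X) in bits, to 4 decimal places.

1.8172 bits

H = −Σ pᵢ log₂ pᵢ.
−0.06·log₂(0.06) = 0.2435
−0.32·log₂(0.32) = 0.5260
−0.31·log₂(0.31) = 0.5238
−0.31·log₂(0.31) = 0.5238
Sum ≈ 1.8172 → 1.8172 bits.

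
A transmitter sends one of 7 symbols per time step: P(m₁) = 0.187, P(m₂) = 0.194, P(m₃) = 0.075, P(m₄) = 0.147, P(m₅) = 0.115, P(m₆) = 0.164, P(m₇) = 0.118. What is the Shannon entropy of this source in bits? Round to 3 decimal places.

2.749 bits

H = −Σ pᵢ log₂ pᵢ.
−0.187·log₂(0.187) = 0.4523
−0.194·log₂(0.194) = 0.4590
−0.075·log₂(0.075) = 0.2803
−0.147·log₂(0.147) = 0.4066
−0.115·log₂(0.115) = 0.3588
−0.164·log₂(0.164) = 0.4278
−0.118·log₂(0.118) = 0.3638
Sum ≈ 2.7486 → 2.749 bits.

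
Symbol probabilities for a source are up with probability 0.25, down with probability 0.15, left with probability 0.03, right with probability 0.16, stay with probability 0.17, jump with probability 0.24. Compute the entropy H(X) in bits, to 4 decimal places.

2.4140 bits

H = −Σ pᵢ log₂ pᵢ.
−0.25·log₂(0.25) = 0.5000
−0.15·log₂(0.15) = 0.4105
−0.03·log₂(0.03) = 0.1518
−0.16·log₂(0.16) = 0.4230
−0.17·log₂(0.17) = 0.4346
−0.24·log₂(0.24) = 0.4941
Sum ≈ 2.4140 → 2.4140 bits.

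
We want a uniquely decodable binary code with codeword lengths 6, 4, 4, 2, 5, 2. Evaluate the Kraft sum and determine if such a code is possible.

With common denominator 2^6 = 64: Σ 2^(−ℓᵢ) = 1/64 + 4/64 + 4/64 + 16/64 + 2/64 + 16/64 = 43/64 = 0.671875.
Kraft's inequality requires Σ ≤ 1; here Σ = 0.671875 ≤ 1, so such a prefix code exists.

0.671875; yes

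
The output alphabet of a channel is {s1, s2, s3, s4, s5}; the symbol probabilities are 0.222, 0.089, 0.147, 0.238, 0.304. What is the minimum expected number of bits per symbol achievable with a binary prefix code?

2.236 bits/symbol

Repeatedly combine the two least-probable nodes; the expected code length is the sum of the merged weights.
merge 89/1000 + 147/1000 → 59/250
merge 111/500 + 59/250 → 229/500
merge 119/500 + 38/125 → 271/500
merge 229/500 + 271/500 → 1
L = 59/250 + 229/500 + 271/500 + 1 = 559/250 = 2.236 bits/symbol.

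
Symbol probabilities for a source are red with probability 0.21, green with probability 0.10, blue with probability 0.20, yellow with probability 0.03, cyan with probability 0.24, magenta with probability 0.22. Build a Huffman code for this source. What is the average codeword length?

2.46 bits/symbol

Repeatedly combine the two least-probable nodes; the expected code length is the sum of the merged weights.
merge 3/100 + 1/10 → 13/100
merge 13/100 + 1/5 → 33/100
merge 21/100 + 11/50 → 43/100
merge 6/25 + 33/100 → 57/100
merge 43/100 + 57/100 → 1
L = 13/100 + 33/100 + 43/100 + 57/100 + 1 = 123/50 = 2.46 bits/symbol.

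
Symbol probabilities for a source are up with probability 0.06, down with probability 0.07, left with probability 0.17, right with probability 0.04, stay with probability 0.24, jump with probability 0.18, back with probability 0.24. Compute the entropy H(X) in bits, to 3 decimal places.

H = −Σ pᵢ log₂ pᵢ.
−0.06·log₂(0.06) = 0.2435
−0.07·log₂(0.07) = 0.2686
−0.17·log₂(0.17) = 0.4346
−0.04·log₂(0.04) = 0.1858
−0.24·log₂(0.24) = 0.4941
−0.18·log₂(0.18) = 0.4453
−0.24·log₂(0.24) = 0.4941
Sum ≈ 2.5660 → 2.566 bits.

2.566 bits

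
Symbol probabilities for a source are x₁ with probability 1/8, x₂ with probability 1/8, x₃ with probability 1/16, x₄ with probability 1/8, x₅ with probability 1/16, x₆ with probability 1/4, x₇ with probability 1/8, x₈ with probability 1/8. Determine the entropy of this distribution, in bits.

2.875 bits

Each probability is a power of 1/2, so log₂(1/p) is an integer.
H = Σ p·log₂(1/p) = 1/8·3 + 1/8·3 + 1/16·4 + 1/8·3 + 1/16·4 + 1/4·2 + 1/8·3 + 1/8·3 = 2.875 bits.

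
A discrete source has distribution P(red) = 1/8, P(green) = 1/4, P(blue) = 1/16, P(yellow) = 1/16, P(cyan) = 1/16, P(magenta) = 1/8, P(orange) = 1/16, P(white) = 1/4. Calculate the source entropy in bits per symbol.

2.75 bits

Each probability is a power of 1/2, so log₂(1/p) is an integer.
H = Σ p·log₂(1/p) = 1/8·3 + 1/4·2 + 1/16·4 + 1/16·4 + 1/16·4 + 1/8·3 + 1/16·4 + 1/4·2 = 2.75 bits.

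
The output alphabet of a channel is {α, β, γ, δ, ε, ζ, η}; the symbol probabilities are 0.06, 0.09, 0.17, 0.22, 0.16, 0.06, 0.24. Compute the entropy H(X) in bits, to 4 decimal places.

2.6320 bits

H = −Σ pᵢ log₂ pᵢ.
−0.06·log₂(0.06) = 0.2435
−0.09·log₂(0.09) = 0.3127
−0.17·log₂(0.17) = 0.4346
−0.22·log₂(0.22) = 0.4806
−0.16·log₂(0.16) = 0.4230
−0.06·log₂(0.06) = 0.2435
−0.24·log₂(0.24) = 0.4941
Sum ≈ 2.6320 → 2.6320 bits.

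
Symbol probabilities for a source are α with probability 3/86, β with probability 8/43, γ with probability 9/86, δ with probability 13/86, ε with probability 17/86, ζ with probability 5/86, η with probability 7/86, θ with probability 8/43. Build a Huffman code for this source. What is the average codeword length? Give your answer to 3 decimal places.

Repeatedly combine the two least-probable nodes; the expected code length is the sum of the merged weights.
merge 3/86 + 5/86 → 4/43
merge 7/86 + 4/43 → 15/86
merge 9/86 + 13/86 → 11/43
merge 15/86 + 8/43 → 31/86
merge 8/43 + 17/86 → 33/86
merge 11/43 + 31/86 → 53/86
merge 33/86 + 53/86 → 1
L = 4/43 + 15/86 + 11/43 + 31/86 + 33/86 + 53/86 + 1 = 124/43 ≈ 2.884 bits/symbol.

2.884 bits/symbol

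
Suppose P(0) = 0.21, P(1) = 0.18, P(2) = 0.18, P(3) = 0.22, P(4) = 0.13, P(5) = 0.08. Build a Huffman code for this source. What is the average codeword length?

Repeatedly combine the two least-probable nodes; the expected code length is the sum of the merged weights.
merge 2/25 + 13/100 → 21/100
merge 9/50 + 9/50 → 9/25
merge 21/100 + 21/100 → 21/50
merge 11/50 + 9/25 → 29/50
merge 21/50 + 29/50 → 1
L = 21/100 + 9/25 + 21/50 + 29/50 + 1 = 257/100 = 2.57 bits/symbol.

2.57 bits/symbol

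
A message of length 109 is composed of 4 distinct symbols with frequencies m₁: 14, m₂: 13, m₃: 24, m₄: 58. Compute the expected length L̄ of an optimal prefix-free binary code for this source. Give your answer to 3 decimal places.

1.716 bits/symbol

Probabilities are the counts divided by 109.
Repeatedly combine the two least-probable nodes; the expected code length is the sum of the merged weights.
merge 13/109 + 14/109 → 27/109
merge 24/109 + 27/109 → 51/109
merge 51/109 + 58/109 → 1
L = 27/109 + 51/109 + 1 = 187/109 ≈ 1.716 bits/symbol.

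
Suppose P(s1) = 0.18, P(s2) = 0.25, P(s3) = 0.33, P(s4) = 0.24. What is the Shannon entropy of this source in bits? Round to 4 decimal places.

H = −Σ pᵢ log₂ pᵢ.
−0.18·log₂(0.18) = 0.4453
−0.25·log₂(0.25) = 0.5000
−0.33·log₂(0.33) = 0.5278
−0.24·log₂(0.24) = 0.4941
Sum ≈ 1.9673 → 1.9673 bits.

1.9673 bits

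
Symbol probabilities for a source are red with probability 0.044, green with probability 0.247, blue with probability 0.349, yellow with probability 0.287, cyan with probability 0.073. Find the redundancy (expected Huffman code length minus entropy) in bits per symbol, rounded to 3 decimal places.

0.098 bits

Entropy H = −Σ p log₂ p ≈ 2.0191 bits.
Huffman merges: 11/250+73/1000→117/1000; 117/1000+247/1000→91/250; 287/1000+349/1000→159/250; 91/250+159/250→1. L = 2117/1000 ≈ 2.1170.
L − H = 2.1170 − 2.0191 = 0.098 bits.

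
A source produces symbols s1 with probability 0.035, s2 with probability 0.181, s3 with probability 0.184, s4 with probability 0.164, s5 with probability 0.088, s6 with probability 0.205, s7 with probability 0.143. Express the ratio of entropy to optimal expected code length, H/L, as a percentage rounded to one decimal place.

Entropy H = −Σ p log₂ p ≈ 2.6712 bits.
Huffman merges: 7/200+11/125→123/1000; 123/1000+143/1000→133/500; 41/250+181/1000→69/200; 23/125+41/200→389/1000; 133/500+69/200→611/1000; 389/1000+611/1000→1. L = 1367/500 ≈ 2.7340.
Efficiency = H/L = 2.6712/2.7340 = 97.7%.

97.7%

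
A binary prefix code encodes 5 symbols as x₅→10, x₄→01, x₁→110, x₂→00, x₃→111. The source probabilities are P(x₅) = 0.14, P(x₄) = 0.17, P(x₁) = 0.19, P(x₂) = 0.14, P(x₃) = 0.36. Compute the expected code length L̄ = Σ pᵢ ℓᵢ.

L̄ = Σ pᵢ·ℓᵢ = 0.14·2 + 0.17·2 + 0.19·3 + 0.14·2 + 0.36·3 = 2.55 bits/symbol.

2.55 bits/symbol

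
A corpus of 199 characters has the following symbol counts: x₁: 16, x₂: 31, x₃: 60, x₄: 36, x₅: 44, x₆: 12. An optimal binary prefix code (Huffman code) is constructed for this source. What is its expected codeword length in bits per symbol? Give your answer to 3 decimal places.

Probabilities are the counts divided by 199.
Repeatedly combine the two least-probable nodes; the expected code length is the sum of the merged weights.
merge 12/199 + 16/199 → 28/199
merge 28/199 + 31/199 → 59/199
merge 36/199 + 44/199 → 80/199
merge 59/199 + 60/199 → 119/199
merge 80/199 + 119/199 → 1
L = 28/199 + 59/199 + 80/199 + 119/199 + 1 = 485/199 ≈ 2.437 bits/symbol.

2.437 bits/symbol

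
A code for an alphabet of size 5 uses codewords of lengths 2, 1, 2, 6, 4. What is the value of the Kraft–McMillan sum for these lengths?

1.078125

With common denominator 2^6 = 64: Σ 2^(−ℓᵢ) = 16/64 + 32/64 + 16/64 + 1/64 + 4/64 = 69/64 = 1.078125.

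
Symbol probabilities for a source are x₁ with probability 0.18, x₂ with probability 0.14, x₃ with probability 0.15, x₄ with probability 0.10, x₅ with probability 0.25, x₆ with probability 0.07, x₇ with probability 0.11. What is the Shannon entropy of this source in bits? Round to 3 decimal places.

H = −Σ pᵢ log₂ pᵢ.
−0.18·log₂(0.18) = 0.4453
−0.14·log₂(0.14) = 0.3971
−0.15·log₂(0.15) = 0.4105
−0.10·log₂(0.10) = 0.3322
−0.25·log₂(0.25) = 0.5000
−0.07·log₂(0.07) = 0.2686
−0.11·log₂(0.11) = 0.3503
Sum ≈ 2.7040 → 2.704 bits.

2.704 bits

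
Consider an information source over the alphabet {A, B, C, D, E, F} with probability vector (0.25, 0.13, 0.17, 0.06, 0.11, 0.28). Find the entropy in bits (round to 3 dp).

2.425 bits

H = −Σ pᵢ log₂ pᵢ.
−0.25·log₂(0.25) = 0.5000
−0.13·log₂(0.13) = 0.3826
−0.17·log₂(0.17) = 0.4346
−0.06·log₂(0.06) = 0.2435
−0.11·log₂(0.11) = 0.3503
−0.28·log₂(0.28) = 0.5142
Sum ≈ 2.4253 → 2.425 bits.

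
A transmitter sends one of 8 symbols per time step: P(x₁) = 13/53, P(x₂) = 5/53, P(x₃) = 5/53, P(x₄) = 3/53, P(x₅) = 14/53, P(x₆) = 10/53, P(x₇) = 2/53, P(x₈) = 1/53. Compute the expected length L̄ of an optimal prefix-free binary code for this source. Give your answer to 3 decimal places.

Repeatedly combine the two least-probable nodes; the expected code length is the sum of the merged weights.
merge 1/53 + 2/53 → 3/53
merge 3/53 + 3/53 → 6/53
merge 5/53 + 5/53 → 10/53
merge 6/53 + 10/53 → 16/53
merge 10/53 + 13/53 → 23/53
merge 14/53 + 16/53 → 30/53
merge 23/53 + 30/53 → 1
L = 3/53 + 6/53 + 10/53 + 16/53 + 23/53 + 30/53 + 1 = 141/53 ≈ 2.660 bits/symbol.

2.660 bits/symbol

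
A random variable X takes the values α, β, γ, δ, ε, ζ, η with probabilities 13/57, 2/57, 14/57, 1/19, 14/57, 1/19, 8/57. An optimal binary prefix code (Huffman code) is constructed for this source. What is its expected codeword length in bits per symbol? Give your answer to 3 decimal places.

Repeatedly combine the two least-probable nodes; the expected code length is the sum of the merged weights.
merge 2/57 + 1/19 → 5/57
merge 1/19 + 5/57 → 8/57
merge 8/57 + 8/57 → 16/57
merge 13/57 + 14/57 → 9/19
merge 14/57 + 16/57 → 10/19
merge 9/19 + 10/19 → 1
L = 5/57 + 8/57 + 16/57 + 9/19 + 10/19 + 1 = 143/57 ≈ 2.509 bits/symbol.

2.509 bits/symbol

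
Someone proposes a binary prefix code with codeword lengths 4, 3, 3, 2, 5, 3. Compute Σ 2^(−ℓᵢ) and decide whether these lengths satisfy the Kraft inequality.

0.71875; yes

With common denominator 2^5 = 32: Σ 2^(−ℓᵢ) = 2/32 + 4/32 + 4/32 + 8/32 + 1/32 + 4/32 = 23/32 = 0.71875.
Kraft's inequality requires Σ ≤ 1; here Σ = 0.71875 ≤ 1, so such a prefix code exists.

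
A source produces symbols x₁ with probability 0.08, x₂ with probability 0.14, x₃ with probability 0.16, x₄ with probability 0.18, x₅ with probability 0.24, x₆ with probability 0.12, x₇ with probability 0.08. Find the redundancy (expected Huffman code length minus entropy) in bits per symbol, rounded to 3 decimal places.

Entropy H = −Σ p log₂ p ≈ 2.7097 bits.
Huffman merges: 2/25+2/25→4/25; 3/25+7/50→13/50; 4/25+4/25→8/25; 9/50+6/25→21/50; 13/50+8/25→29/50; 21/50+29/50→1. L = 137/50 ≈ 2.7400.
L − H = 2.7400 − 2.7097 = 0.030 bits.

0.030 bits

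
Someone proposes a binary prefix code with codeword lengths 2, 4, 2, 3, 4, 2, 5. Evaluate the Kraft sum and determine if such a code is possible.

With common denominator 2^5 = 32: Σ 2^(−ℓᵢ) = 8/32 + 2/32 + 8/32 + 4/32 + 2/32 + 8/32 + 1/32 = 33/32 = 1.03125.
Kraft's inequality requires Σ ≤ 1; here Σ = 1.03125 > 1, so no such prefix code exists.

1.03125; no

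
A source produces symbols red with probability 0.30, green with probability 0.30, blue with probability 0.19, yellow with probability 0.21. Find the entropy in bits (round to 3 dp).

H = −Σ pᵢ log₂ pᵢ.
−0.30·log₂(0.30) = 0.5211
−0.30·log₂(0.30) = 0.5211
−0.19·log₂(0.19) = 0.4552
−0.21·log₂(0.21) = 0.4728
Sum ≈ 1.9702 → 1.970 bits.

1.970 bits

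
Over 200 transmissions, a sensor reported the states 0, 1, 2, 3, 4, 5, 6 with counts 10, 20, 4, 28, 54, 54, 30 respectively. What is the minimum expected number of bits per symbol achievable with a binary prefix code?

2.53 bits/symbol

Probabilities are the counts divided by 200.
Repeatedly combine the two least-probable nodes; the expected code length is the sum of the merged weights.
merge 1/50 + 1/20 → 7/100
merge 7/100 + 1/10 → 17/100
merge 7/50 + 3/20 → 29/100
merge 17/100 + 27/100 → 11/25
merge 27/100 + 29/100 → 14/25
merge 11/25 + 14/25 → 1
L = 7/100 + 17/100 + 29/100 + 11/25 + 14/25 + 1 = 253/100 = 2.53 bits/symbol.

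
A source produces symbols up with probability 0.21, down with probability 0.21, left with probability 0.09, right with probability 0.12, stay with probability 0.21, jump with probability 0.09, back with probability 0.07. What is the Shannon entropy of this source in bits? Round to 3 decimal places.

2.679 bits

H = −Σ pᵢ log₂ pᵢ.
−0.21·log₂(0.21) = 0.4728
−0.21·log₂(0.21) = 0.4728
−0.09·log₂(0.09) = 0.3127
−0.12·log₂(0.12) = 0.3671
−0.21·log₂(0.21) = 0.4728
−0.09·log₂(0.09) = 0.3127
−0.07·log₂(0.07) = 0.2686
Sum ≈ 2.6794 → 2.679 bits.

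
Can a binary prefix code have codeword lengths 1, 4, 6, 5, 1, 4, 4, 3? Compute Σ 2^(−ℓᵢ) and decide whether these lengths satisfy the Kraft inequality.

With common denominator 2^6 = 64: Σ 2^(−ℓᵢ) = 32/64 + 4/64 + 1/64 + 2/64 + 32/64 + 4/64 + 4/64 + 8/64 = 87/64 = 1.359375.
Kraft's inequality requires Σ ≤ 1; here Σ = 1.359375 > 1, so no such prefix code exists.

1.359375; no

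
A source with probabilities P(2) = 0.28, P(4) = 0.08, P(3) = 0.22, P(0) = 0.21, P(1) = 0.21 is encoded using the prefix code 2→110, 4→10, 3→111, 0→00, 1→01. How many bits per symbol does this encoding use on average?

L̄ = Σ pᵢ·ℓᵢ = 0.28·3 + 0.08·2 + 0.22·3 + 0.21·2 + 0.21·2 = 2.5 bits/symbol.

2.5 bits/symbol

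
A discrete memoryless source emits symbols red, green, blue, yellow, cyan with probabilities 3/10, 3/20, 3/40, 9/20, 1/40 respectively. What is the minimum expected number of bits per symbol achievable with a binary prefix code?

Repeatedly combine the two least-probable nodes; the expected code length is the sum of the merged weights.
merge 1/40 + 3/40 → 1/10
merge 1/10 + 3/20 → 1/4
merge 1/4 + 3/10 → 11/20
merge 9/20 + 11/20 → 1
L = 1/10 + 1/4 + 11/20 + 1 = 19/10 = 1.9 bits/symbol.

1.9 bits/symbol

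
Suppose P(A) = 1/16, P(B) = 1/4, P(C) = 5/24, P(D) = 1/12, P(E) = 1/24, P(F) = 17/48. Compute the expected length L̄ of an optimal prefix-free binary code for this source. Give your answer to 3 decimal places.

Repeatedly combine the two least-probable nodes; the expected code length is the sum of the merged weights.
merge 1/24 + 1/16 → 5/48
merge 1/12 + 5/48 → 3/16
merge 3/16 + 5/24 → 19/48
merge 1/4 + 17/48 → 29/48
merge 19/48 + 29/48 → 1
L = 5/48 + 3/16 + 19/48 + 29/48 + 1 = 55/24 ≈ 2.292 bits/symbol.

2.292 bits/symbol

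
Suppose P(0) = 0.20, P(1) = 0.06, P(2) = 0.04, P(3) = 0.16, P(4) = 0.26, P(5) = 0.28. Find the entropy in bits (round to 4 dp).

2.3362 bits

H = −Σ pᵢ log₂ pᵢ.
−0.20·log₂(0.20) = 0.4644
−0.06·log₂(0.06) = 0.2435
−0.04·log₂(0.04) = 0.1858
−0.16·log₂(0.16) = 0.4230
−0.26·log₂(0.26) = 0.5053
−0.28·log₂(0.28) = 0.5142
Sum ≈ 2.3362 → 2.3362 bits.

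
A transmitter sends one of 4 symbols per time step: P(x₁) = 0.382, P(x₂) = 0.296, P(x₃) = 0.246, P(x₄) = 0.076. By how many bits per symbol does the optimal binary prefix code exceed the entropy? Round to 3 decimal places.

0.109 bits

Entropy H = −Σ p log₂ p ≈ 1.8305 bits.
Huffman merges: 19/250+123/500→161/500; 37/125+161/500→309/500; 191/500+309/500→1. L = 97/50 ≈ 1.9400.
L − H = 1.9400 − 1.8305 = 0.109 bits.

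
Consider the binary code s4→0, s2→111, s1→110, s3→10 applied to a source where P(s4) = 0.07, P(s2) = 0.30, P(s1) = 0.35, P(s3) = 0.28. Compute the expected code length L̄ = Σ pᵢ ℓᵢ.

L̄ = Σ pᵢ·ℓᵢ = 0.07·1 + 0.30·3 + 0.35·3 + 0.28·2 = 2.58 bits/symbol.

2.58 bits/symbol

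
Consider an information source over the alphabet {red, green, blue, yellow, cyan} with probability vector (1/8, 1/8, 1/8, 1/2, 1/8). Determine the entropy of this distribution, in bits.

Each probability is a power of 1/2, so log₂(1/p) is an integer.
H = Σ p·log₂(1/p) = 1/8·3 + 1/8·3 + 1/8·3 + 1/2·1 + 1/8·3 = 2 bits.

2 bits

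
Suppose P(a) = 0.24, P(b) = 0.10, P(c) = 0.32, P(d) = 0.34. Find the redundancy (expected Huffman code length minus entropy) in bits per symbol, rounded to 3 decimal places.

Entropy H = −Σ p log₂ p ≈ 1.8815 bits.
Huffman merges: 1/10+6/25→17/50; 8/25+17/50→33/50; 17/50+33/50→1. L = 2 ≈ 2.0000.
L − H = 2.0000 − 1.8815 = 0.118 bits.

0.118 bits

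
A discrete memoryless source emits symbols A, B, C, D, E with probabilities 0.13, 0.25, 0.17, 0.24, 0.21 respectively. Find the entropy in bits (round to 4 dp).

H = −Σ pᵢ log₂ pᵢ.
−0.13·log₂(0.13) = 0.3826
−0.25·log₂(0.25) = 0.5000
−0.17·log₂(0.17) = 0.4346
−0.24·log₂(0.24) = 0.4941
−0.21·log₂(0.21) = 0.4728
Sum ≈ 2.2842 → 2.2842 bits.

2.2842 bits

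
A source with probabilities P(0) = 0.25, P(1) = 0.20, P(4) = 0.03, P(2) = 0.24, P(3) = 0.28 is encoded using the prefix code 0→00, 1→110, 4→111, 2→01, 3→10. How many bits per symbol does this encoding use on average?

2.23 bits/symbol

L̄ = Σ pᵢ·ℓᵢ = 0.25·2 + 0.20·3 + 0.03·3 + 0.24·2 + 0.28·2 = 2.23 bits/symbol.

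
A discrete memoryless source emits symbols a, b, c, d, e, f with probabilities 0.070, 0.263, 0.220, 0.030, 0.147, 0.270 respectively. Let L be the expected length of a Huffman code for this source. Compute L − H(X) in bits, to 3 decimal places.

0.023 bits

Entropy H = −Σ p log₂ p ≈ 2.3243 bits.
Huffman merges: 3/100+7/100→1/10; 1/10+147/1000→247/1000; 11/50+247/1000→467/1000; 263/1000+27/100→533/1000; 467/1000+533/1000→1. L = 2347/1000 ≈ 2.3470.
L − H = 2.3470 − 2.3243 = 0.023 bits.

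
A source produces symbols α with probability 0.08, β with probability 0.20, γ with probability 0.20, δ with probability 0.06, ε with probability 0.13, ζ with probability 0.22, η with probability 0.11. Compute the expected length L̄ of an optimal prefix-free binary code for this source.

Repeatedly combine the two least-probable nodes; the expected code length is the sum of the merged weights.
merge 3/50 + 2/25 → 7/50
merge 11/100 + 13/100 → 6/25
merge 7/50 + 1/5 → 17/50
merge 1/5 + 11/50 → 21/50
merge 6/25 + 17/50 → 29/50
merge 21/50 + 29/50 → 1
L = 7/50 + 6/25 + 17/50 + 21/50 + 29/50 + 1 = 68/25 = 2.72 bits/symbol.

2.72 bits/symbol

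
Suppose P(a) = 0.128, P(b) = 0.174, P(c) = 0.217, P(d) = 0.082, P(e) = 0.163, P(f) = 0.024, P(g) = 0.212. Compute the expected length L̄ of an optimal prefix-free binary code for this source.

Repeatedly combine the two least-probable nodes; the expected code length is the sum of the merged weights.
merge 3/125 + 41/500 → 53/500
merge 53/500 + 16/125 → 117/500
merge 163/1000 + 87/500 → 337/1000
merge 53/250 + 217/1000 → 429/1000
merge 117/500 + 337/1000 → 571/1000
merge 429/1000 + 571/1000 → 1
L = 53/500 + 117/500 + 337/1000 + 429/1000 + 571/1000 + 1 = 2677/1000 = 2.677 bits/symbol.

2.677 bits/symbol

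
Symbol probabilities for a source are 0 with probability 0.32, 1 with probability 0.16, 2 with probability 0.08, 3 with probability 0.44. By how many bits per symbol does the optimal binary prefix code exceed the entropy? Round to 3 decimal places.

0.038 bits

Entropy H = −Σ p log₂ p ≈ 1.7617 bits.
Huffman merges: 2/25+4/25→6/25; 6/25+8/25→14/25; 11/25+14/25→1. L = 9/5 ≈ 1.8000.
L − H = 1.8000 − 1.7617 = 0.038 bits.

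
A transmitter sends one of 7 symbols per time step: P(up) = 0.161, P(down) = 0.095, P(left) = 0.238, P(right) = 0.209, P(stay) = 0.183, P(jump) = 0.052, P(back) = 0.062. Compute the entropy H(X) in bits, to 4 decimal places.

2.6306 bits

H = −Σ pᵢ log₂ pᵢ.
−0.161·log₂(0.161) = 0.4242
−0.095·log₂(0.095) = 0.3226
−0.238·log₂(0.238) = 0.4929
−0.209·log₂(0.209) = 0.4720
−0.183·log₂(0.183) = 0.4484
−0.052·log₂(0.052) = 0.2218
−0.062·log₂(0.062) = 0.2487
Sum ≈ 2.6306 → 2.6306 bits.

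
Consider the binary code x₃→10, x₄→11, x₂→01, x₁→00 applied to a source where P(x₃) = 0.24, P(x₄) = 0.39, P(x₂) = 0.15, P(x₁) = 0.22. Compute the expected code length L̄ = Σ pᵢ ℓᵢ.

L̄ = Σ pᵢ·ℓᵢ = 0.24·2 + 0.39·2 + 0.15·2 + 0.22·2 = 2 bits/symbol.

2 bits/symbol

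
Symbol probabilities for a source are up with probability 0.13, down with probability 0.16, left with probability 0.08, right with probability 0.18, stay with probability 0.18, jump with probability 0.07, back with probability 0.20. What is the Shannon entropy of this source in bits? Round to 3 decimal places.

2.721 bits

H = −Σ pᵢ log₂ pᵢ.
−0.13·log₂(0.13) = 0.3826
−0.16·log₂(0.16) = 0.4230
−0.08·log₂(0.08) = 0.2915
−0.18·log₂(0.18) = 0.4453
−0.18·log₂(0.18) = 0.4453
−0.07·log₂(0.07) = 0.2686
−0.20·log₂(0.20) = 0.4644
Sum ≈ 2.7207 → 2.721 bits.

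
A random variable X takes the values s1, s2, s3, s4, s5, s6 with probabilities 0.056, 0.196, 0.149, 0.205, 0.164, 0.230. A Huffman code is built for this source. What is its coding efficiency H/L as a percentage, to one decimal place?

Entropy H = −Σ p log₂ p ≈ 2.4870 bits.
Huffman merges: 7/125+149/1000→41/200; 41/250+49/250→9/25; 41/200+41/200→41/100; 23/100+9/25→59/100; 41/100+59/100→1. L = 513/200 ≈ 2.5650.
Efficiency = H/L = 2.4870/2.5650 = 97.0%.

97.0%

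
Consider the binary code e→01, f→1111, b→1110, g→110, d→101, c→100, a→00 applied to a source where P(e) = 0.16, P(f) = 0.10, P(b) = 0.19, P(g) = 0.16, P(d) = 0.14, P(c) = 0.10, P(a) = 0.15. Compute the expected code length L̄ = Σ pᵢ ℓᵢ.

L̄ = Σ pᵢ·ℓᵢ = 0.16·2 + 0.10·4 + 0.19·4 + 0.16·3 + 0.14·3 + 0.10·3 + 0.15·2 = 2.98 bits/symbol.

2.98 bits/symbol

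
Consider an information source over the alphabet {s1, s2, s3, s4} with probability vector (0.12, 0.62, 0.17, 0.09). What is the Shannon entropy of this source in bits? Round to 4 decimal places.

H = −Σ pᵢ log₂ pᵢ.
−0.12·log₂(0.12) = 0.3671
−0.62·log₂(0.62) = 0.4276
−0.17·log₂(0.17) = 0.4346
−0.09·log₂(0.09) = 0.3127
Sum ≈ 1.5419 → 1.5419 bits.

1.5419 bits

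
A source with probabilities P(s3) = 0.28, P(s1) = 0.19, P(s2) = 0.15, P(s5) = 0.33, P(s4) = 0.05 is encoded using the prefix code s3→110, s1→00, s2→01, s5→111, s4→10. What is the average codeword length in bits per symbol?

2.61 bits/symbol

L̄ = Σ pᵢ·ℓᵢ = 0.28·3 + 0.19·2 + 0.15·2 + 0.33·3 + 0.05·2 = 2.61 bits/symbol.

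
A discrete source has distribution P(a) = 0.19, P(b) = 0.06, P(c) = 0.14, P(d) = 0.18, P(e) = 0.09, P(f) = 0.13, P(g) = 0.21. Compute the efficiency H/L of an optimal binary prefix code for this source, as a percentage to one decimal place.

Entropy H = −Σ p log₂ p ≈ 2.7093 bits.
Huffman merges: 3/50+9/100→3/20; 13/100+7/50→27/100; 3/20+9/50→33/100; 19/100+21/100→2/5; 27/100+33/100→3/5; 2/5+3/5→1. L = 11/4 ≈ 2.7500.
Efficiency = H/L = 2.7093/2.7500 = 98.5%.

98.5%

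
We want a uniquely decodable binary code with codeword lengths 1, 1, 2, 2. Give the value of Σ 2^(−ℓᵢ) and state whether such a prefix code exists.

1.5; no

With common denominator 2^2 = 4: Σ 2^(−ℓᵢ) = 2/4 + 2/4 + 1/4 + 1/4 = 6/4 = 1.5.
Kraft's inequality requires Σ ≤ 1; here Σ = 1.5 > 1, so no such prefix code exists.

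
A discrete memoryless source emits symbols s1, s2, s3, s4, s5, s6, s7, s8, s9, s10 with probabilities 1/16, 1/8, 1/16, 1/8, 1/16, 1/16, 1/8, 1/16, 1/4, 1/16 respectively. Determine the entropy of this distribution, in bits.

Each probability is a power of 1/2, so log₂(1/p) is an integer.
H = Σ p·log₂(1/p) = 1/16·4 + 1/8·3 + 1/16·4 + 1/8·3 + 1/16·4 + 1/16·4 + 1/8·3 + 1/16·4 + 1/4·2 + 1/16·4 = 3.125 bits.

3.125 bits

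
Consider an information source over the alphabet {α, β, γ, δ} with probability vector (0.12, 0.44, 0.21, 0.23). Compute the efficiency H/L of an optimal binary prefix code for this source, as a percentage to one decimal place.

97.8%

Entropy H = −Σ p log₂ p ≈ 1.8487 bits.
Huffman merges: 3/25+21/100→33/100; 23/100+33/100→14/25; 11/25+14/25→1. L = 189/100 ≈ 1.8900.
Efficiency = H/L = 1.8487/1.8900 = 97.8%.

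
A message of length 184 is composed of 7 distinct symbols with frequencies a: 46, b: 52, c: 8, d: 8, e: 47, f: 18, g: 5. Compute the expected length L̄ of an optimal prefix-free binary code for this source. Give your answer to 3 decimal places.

2.397 bits/symbol

Probabilities are the counts divided by 184.
Repeatedly combine the two least-probable nodes; the expected code length is the sum of the merged weights.
merge 5/184 + 1/23 → 13/184
merge 1/23 + 13/184 → 21/184
merge 9/92 + 21/184 → 39/184
merge 39/184 + 1/4 → 85/184
merge 47/184 + 13/46 → 99/184
merge 85/184 + 99/184 → 1
L = 13/184 + 21/184 + 39/184 + 85/184 + 99/184 + 1 = 441/184 ≈ 2.397 bits/symbol.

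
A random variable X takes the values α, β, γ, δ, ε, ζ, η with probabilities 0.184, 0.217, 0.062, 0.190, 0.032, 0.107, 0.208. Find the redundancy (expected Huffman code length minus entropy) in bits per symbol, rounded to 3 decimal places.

Entropy H = −Σ p log₂ p ≈ 2.6067 bits.
Huffman merges: 4/125+31/500→47/500; 47/500+107/1000→201/1000; 23/125+19/100→187/500; 201/1000+26/125→409/1000; 217/1000+187/500→591/1000; 409/1000+591/1000→1. L = 2669/1000 ≈ 2.6690.
L − H = 2.6690 − 2.6067 = 0.062 bits.

0.062 bits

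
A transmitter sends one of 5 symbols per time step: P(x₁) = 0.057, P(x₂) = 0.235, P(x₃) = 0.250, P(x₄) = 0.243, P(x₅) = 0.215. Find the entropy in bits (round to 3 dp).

H = −Σ pᵢ log₂ pᵢ.
−0.057·log₂(0.057) = 0.2356
−0.235·log₂(0.235) = 0.4910
−0.250·log₂(0.250) = 0.5000
−0.243·log₂(0.243) = 0.4960
−0.215·log₂(0.215) = 0.4768
Sum ≈ 2.1993 → 2.199 bits.

2.199 bits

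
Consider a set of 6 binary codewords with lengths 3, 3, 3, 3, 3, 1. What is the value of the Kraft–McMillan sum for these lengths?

With common denominator 2^3 = 8: Σ 2^(−ℓᵢ) = 1/8 + 1/8 + 1/8 + 1/8 + 1/8 + 4/8 = 9/8 = 1.125.

1.125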